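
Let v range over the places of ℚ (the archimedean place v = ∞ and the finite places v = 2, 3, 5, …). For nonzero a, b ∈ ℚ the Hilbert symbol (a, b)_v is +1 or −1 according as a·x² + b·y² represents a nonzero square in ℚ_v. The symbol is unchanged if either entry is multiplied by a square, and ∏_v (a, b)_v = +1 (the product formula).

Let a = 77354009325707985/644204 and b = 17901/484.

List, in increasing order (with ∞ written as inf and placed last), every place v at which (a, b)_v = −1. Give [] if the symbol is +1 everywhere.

[3, 13, 17, 29]

(a, b) ≡ (32782035, 221) mod (ℚ^×)²; places V = {2, 3, 5, 11, 13, 17, 29, 31, ∞}.
(a,b)_∞: sgn(32782035)=+, sgn(221)=+, so +1.
(a,b)_17: α=3, u≡5; β=1, v≡2 (mod 17); (5|17)=-1, (2|17)=+1; sign (−1)^0·-1^1·+1^3 = -1.
(a,b)_11: α=-5, u≡6; β=-2, v≡1 (mod 11); (6|11)=-1, (1|11)=+1; sign (−1)^0·-1^-2·+1^-5 = +1.
(a,b)_31: α=1, u≡11; β=0, v≡4 (mod 31); (11|31)=-1, (4|31)=+1; sign (−1)^0·-1^0·+1^1 = +1.
(a,b)_2: α=-2, β=-2; u≡3, v≡5 (mod 8); ε(u)ε(v)=1·0, αω(v)=-2·1, βω(u)=-2·1; sum ≡ 0  ⇒  +1.
(a,b)_13: α=3, u≡11; β=1, v≡4 (mod 13); (11|13)=-1, (4|13)=+1; sign (−1)^0·-1^1·+1^3 = -1.
(a,b)_29: α=1, u≡5; β=0, v≡12 (mod 29); (5|29)=+1, (12|29)=-1; sign (−1)^0·+1^0·-1^1 = -1.
(a,b)_5: α=1, u≡3; β=0, v≡4 (mod 5); (3|5)=-1, (4|5)=+1; sign (−1)^0·-1^0·+1^1 = +1.
(a,b)_3: α=13, u≡1; β=4, v≡2 (mod 3); (1|3)=+1, (2|3)=-1; sign (−1)^0·+1^4·-1^13 = -1.
|Ram(32782035, 221)| = 4, even; anisotropic at {3, 13, 17, 29}.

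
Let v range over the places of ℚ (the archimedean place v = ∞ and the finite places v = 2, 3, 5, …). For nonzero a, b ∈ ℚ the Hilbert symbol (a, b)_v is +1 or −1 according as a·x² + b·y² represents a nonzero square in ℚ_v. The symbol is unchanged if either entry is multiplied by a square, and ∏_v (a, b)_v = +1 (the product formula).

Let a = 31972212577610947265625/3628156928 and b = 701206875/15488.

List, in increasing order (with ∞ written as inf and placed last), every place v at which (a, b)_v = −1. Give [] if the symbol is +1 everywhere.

(a, b) ≡ (2, 38) mod (ℚ^×)²; places V = {2, 3, 5, 11, 17, 19, ∞}.
(a,b)_∞: sgn(2)=+, sgn(38)=+, so +1.
(a,b)_11: α=-6, u≡6; β=-2, v≡4 (mod 11); (6|11)=-1, (4|11)=+1; sign (−1)^0·-1^-2·+1^-6 = +1.
(a,b)_3: α=22, u≡2; β=10, v≡2 (mod 3); (2|3)=-1, (2|3)=-1; sign (−1)^0·-1^10·-1^22 = +1.
(a,b)_19: α=2, u≡13; β=1, v≡2 (mod 19); (13|19)=-1, (2|19)=-1; sign (−1)^0·-1^1·-1^2 = -1.
(a,b)_2: α=-11, β=-7; u≡1, v≡3 (mod 8); ε(u)ε(v)=0·1, αω(v)=-11·1, βω(u)=-7·0; sum ≡ 1  ⇒  -1.
(a,b)_17: α=2, u≡1; β=0, v≡4 (mod 17); (1|17)=+1, (4|17)=+1; sign (−1)^0·+1^0·+1^2 = +1.
(a,b)_5: α=10, u≡2; β=4, v≡2 (mod 5); (2|5)=-1, (2|5)=-1; sign (−1)^0·-1^4·-1^10 = +1.
|Ram(2, 38)| = 2, even; anisotropic at {2, 19}.

[2, 19]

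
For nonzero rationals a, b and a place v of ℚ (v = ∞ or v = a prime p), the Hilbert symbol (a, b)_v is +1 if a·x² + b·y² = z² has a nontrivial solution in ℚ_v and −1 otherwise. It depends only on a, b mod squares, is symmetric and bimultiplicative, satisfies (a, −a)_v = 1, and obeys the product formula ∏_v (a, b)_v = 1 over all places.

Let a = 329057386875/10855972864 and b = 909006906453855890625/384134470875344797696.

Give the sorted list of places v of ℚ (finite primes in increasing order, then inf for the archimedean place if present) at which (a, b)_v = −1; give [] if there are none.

(a, b) ≡ (51, 17) mod (ℚ^×)²; places V = {2, 3, 5, 7, 11, 17, 31, 37, 41, ∞}.
(a,b)_7: α=2, u≡4; β=4, v≡3 (mod 7); (4|7)=+1, (3|7)=-1; sign (−1)^0·+1^4·-1^2 = +1.
(a,b)_37: α=-2, u≡22; β=-4, v≡32 (mod 37); (22|37)=-1, (32|37)=-1; sign (−1)^0·-1^-4·-1^-2 = +1.
(a,b)_∞: sgn(51)=+, sgn(17)=+, so +1.
(a,b)_31: α=0, u≡10; β=-2, v≡23 (mod 31); (10|31)=+1, (23|31)=-1; sign (−1)^0·+1^-2·-1^0 = +1.
(a,b)_11: α=-2, u≡8; β=-2, v≡6 (mod 11); (8|11)=-1, (6|11)=-1; sign (−1)^0·-1^-2·-1^-2 = +1.
(a,b)_3: α=7, u≡2; β=10, v≡2 (mod 3); (2|3)=-1, (2|3)=-1; sign (−1)^0·-1^10·-1^7 = -1.
(a,b)_17: α=3, u≡3; β=7, v≡9 (mod 17); (3|17)=-1, (9|17)=+1; sign (−1)^0·-1^7·+1^3 = -1.
(a,b)_5: α=4, u≡1; β=6, v≡2 (mod 5); (1|5)=+1, (2|5)=-1; sign (−1)^0·+1^6·-1^4 = +1.
(a,b)_2: α=-16, β=-20; u≡3, v≡1 (mod 8); ε(u)ε(v)=1·0, αω(v)=-16·0, βω(u)=-20·1; sum ≡ 0  ⇒  +1.
(a,b)_41: α=0, u≡25; β=-2, v≡7 (mod 41); (25|41)=+1, (7|41)=-1; sign (−1)^0·+1^-2·-1^0 = +1.
(51, 17 / ℚ) ramifies at {3, 17}: a division algebra.

[3, 17]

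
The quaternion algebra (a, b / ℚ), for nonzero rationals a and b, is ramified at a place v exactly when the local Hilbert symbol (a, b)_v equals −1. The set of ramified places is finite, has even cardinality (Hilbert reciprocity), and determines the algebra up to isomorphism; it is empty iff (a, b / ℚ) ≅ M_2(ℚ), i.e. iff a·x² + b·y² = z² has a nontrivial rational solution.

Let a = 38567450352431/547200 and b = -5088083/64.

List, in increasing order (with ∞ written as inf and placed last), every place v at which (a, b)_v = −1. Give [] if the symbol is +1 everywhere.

[2, 7, 17, 19, 23, 41]

Mod squares: a ≡ 609178, b ≡ -30107. Check v ∈ {∞, 2, 3, 5, 7, 11, 13, 17, 19, 23, 41}.
v=13: a=13^2·(≡11), b=13^2·(≡12) mod 13; (11|13)=-1, (12|13)=+1; (−1)^{2·2·6}·(-1)^2·(+1)^2 = +1.
v=11: a=11^2·(≡4), b=11^1·(≡7) mod 11; (4|11)=+1, (7|11)=-1; (−1)^{2·1·5}·(+1)^1·(-1)^2 = +1.
v=41: a=41^1·(≡2), b=41^0·(≡15) mod 41; (2|41)=+1, (15|41)=-1; (−1)^{1·0·20}·(+1)^0·(-1)^1 = -1.
v=∞: 609178 > 0 and -30107 < 0  ⇒  (a,b)_∞ = +1.
v=17: a=17^1·(≡15), b=17^1·(≡12) mod 17; (15|17)=+1, (12|17)=-1; (−1)^{1·1·8}·(+1)^1·(-1)^1 = -1.
v=19: a=19^-1·(≡11), b=19^0·(≡14) mod 19; (11|19)=+1, (14|19)=-1; (−1)^{-1·0·9}·(+1)^0·(-1)^-1 = -1.
v=2: v_2(a)=-7, v_2(b)=-6; units ≡ 5, 5 (mod 8); ε·ε+αω+βω = 0·0+-7·1+-6·1 ≡ 1  ⇒  (a,b)_2 = -1.
v=3: a=3^-2·(≡1), b=3^0·(≡1) mod 3; (1|3)=+1, (1|3)=+1; (−1)^{-2·0·1}·(+1)^0·(+1)^-2 = +1.
v=7: a=7^6·(≡3), b=7^1·(≡4) mod 7; (3|7)=-1, (4|7)=+1; (−1)^{6·1·3}·(-1)^1·(+1)^6 = -1.
v=5: a=5^-2·(≡2), b=5^0·(≡3) mod 5; (2|5)=-1, (3|5)=-1; (−1)^{-2·0·2}·(-1)^0·(-1)^-2 = +1.
v=23: a=23^1·(≡8), b=23^1·(≡6) mod 23; (8|23)=+1, (6|23)=+1; (−1)^{1·1·11}·(+1)^1·(+1)^1 = -1.
Ram(609178, -30107) = {2, 7, 17, 19, 23, 41}; no ℚ_2-point on the conic.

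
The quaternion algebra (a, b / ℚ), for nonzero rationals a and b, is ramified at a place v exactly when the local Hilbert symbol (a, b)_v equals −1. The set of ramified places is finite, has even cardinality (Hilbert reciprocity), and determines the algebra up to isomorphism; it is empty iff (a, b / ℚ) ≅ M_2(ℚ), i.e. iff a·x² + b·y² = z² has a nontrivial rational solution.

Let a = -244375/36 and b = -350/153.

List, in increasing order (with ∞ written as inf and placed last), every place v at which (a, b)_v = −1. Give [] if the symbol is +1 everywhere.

[23, inf]

(a, b) ≡ (-391, -238) mod (ℚ^×)²; places V = {2, 3, 5, 7, 17, 23, ∞}.
(a,b)_2: α=-2, β=1; u≡1, v≡1 (mod 8); ε(u)ε(v)=0·0, αω(v)=-2·0, βω(u)=1·0; sum ≡ 0  ⇒  +1.
(a,b)_17: α=1, u≡12; β=-1, v≡14 (mod 17); (12|17)=-1, (14|17)=-1; sign (−1)^0·-1^-1·-1^1 = +1.
(a,b)_23: α=1, u≡16; β=0, v≡15 (mod 23); (16|23)=+1, (15|23)=-1; sign (−1)^0·+1^0·-1^1 = -1.
(a,b)_3: α=-2, u≡2; β=-2, v≡2 (mod 3); (2|3)=-1, (2|3)=-1; sign (−1)^0·-1^-2·-1^-2 = +1.
(a,b)_5: α=4, u≡4; β=2, v≡2 (mod 5); (4|5)=+1, (2|5)=-1; sign (−1)^0·+1^2·-1^4 = +1.
(a,b)_∞: sgn(-391)=−, sgn(-238)=−, so -1.
(a,b)_7: α=0, u≡2; β=1, v≡1 (mod 7); (2|7)=+1, (1|7)=+1; sign (−1)^0·+1^1·+1^0 = +1.
(-391, -238 / ℚ) ramifies at {23, ∞}: a division algebra.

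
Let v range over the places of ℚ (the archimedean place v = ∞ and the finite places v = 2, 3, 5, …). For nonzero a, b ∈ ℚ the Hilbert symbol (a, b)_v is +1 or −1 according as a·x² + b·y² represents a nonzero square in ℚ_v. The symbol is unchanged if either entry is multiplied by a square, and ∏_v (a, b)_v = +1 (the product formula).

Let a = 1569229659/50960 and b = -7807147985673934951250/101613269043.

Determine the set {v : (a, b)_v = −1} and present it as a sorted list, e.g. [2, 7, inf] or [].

[2, 3, 13, 17]

Mod squares: a ≡ 3315, b ≡ -6. Check v ∈ {∞, 2, 3, 5, 7, 11, 13, 17, 43}.
v=∞: 3315 > 0 and -6 < 0  ⇒  (a,b)_∞ = +1.
v=43: a=43^4·(≡23), b=43^10·(≡12) mod 43; (23|43)=+1, (12|43)=-1; (−1)^{4·10·21}·(+1)^10·(-1)^4 = +1.
v=3: a=3^3·(≡1), b=3^-5·(≡1) mod 3; (1|3)=+1, (1|3)=+1; (−1)^{3·-5·1}·(+1)^-5·(+1)^3 = -1.
v=13: a=13^-1·(≡7), b=13^-4·(≡11) mod 13; (7|13)=-1, (11|13)=-1; (−1)^{-1·-4·6}·(-1)^-4·(-1)^-1 = -1.
v=2: v_2(a)=-4, v_2(b)=1; units ≡ 3, 5 (mod 8); ε·ε+αω+βω = 1·0+-4·1+1·1 ≡ 1  ⇒  (a,b)_2 = -1.
v=5: a=5^-1·(≡2), b=5^4·(≡1) mod 5; (2|5)=-1, (1|5)=+1; (−1)^{-1·4·2}·(-1)^4·(+1)^-1 = +1.
v=11: a=11^0·(≡1), b=11^-4·(≡9) mod 11; (1|11)=+1, (9|11)=+1; (−1)^{0·-4·5}·(+1)^-4·(+1)^0 = +1.
v=17: a=17^1·(≡13), b=17^2·(≡12) mod 17; (13|17)=+1, (12|17)=-1; (−1)^{1·2·8}·(+1)^2·(-1)^1 = -1.
v=7: a=7^-2·(≡1), b=7^0·(≡1) mod 7; (1|7)=+1, (1|7)=+1; (−1)^{-2·0·3}·(+1)^0·(+1)^-2 = +1.
|Ram(3315, -6)| = 4, even; anisotropic at {2, 3, 13, 17}.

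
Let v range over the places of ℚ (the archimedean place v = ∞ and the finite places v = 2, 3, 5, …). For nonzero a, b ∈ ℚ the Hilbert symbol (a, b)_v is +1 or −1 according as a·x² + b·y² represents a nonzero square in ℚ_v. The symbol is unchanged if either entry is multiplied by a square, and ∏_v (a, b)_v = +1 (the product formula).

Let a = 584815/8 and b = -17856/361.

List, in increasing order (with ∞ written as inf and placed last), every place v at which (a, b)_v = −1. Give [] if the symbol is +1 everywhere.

[11, 31]

Mod squares: a ≡ 23870, b ≡ -31. Check v ∈ {∞, 2, 3, 5, 7, 11, 19, 31}.
v=7: a=7^3·(≡4), b=7^0·(≡2) mod 7; (4|7)=+1, (2|7)=+1; (−1)^{3·0·3}·(+1)^0·(+1)^3 = +1.
v=31: a=31^1·(≡6), b=31^1·(≡27) mod 31; (6|31)=-1, (27|31)=-1; (−1)^{1·1·15}·(-1)^1·(-1)^1 = -1.
v=11: a=11^1·(≡3), b=11^0·(≡7) mod 11; (3|11)=+1, (7|11)=-1; (−1)^{1·0·5}·(+1)^0·(-1)^1 = -1.
v=5: a=5^1·(≡1), b=5^0·(≡4) mod 5; (1|5)=+1, (4|5)=+1; (−1)^{1·0·2}·(+1)^0·(+1)^1 = +1.
v=3: a=3^0·(≡2), b=3^2·(≡2) mod 3; (2|3)=-1, (2|3)=-1; (−1)^{0·2·1}·(-1)^2·(-1)^0 = +1.
v=∞: 23870 > 0 and -31 < 0  ⇒  (a,b)_∞ = +1.
v=2: v_2(a)=-3, v_2(b)=6; units ≡ 7, 1 (mod 8); ε·ε+αω+βω = 1·0+-3·0+6·0 ≡ 0  ⇒  (a,b)_2 = +1.
v=19: a=19^0·(≡16), b=19^-2·(≡4) mod 19; (16|19)=+1, (4|19)=+1; (−1)^{0·-2·9}·(+1)^-2·(+1)^0 = +1.
(23870, -31 / ℚ) ramifies at {11, 31}: a division algebra.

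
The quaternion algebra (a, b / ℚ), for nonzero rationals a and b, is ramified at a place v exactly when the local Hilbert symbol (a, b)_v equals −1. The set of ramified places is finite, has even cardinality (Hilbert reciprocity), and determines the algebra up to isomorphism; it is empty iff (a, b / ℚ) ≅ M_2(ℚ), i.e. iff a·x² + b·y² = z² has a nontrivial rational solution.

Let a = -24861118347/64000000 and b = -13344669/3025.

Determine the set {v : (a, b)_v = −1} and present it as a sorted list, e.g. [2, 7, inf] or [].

(a, b) ≡ (-7163, -164749) mod (ℚ^×)²; places V = {2, 3, 5, 11, 13, 19, 23, 29, ∞}.
(a,b)_19: α=1, u≡3; β=1, v≡15 (mod 19); (3|19)=-1, (15|19)=-1; sign (−1)^1·-1^1·-1^1 = -1.
(a,b)_3: α=8, u≡1; β=4, v≡2 (mod 3); (1|3)=+1, (2|3)=-1; sign (−1)^0·+1^4·-1^8 = +1.
(a,b)_29: α=1, u≡3; β=1, v≡27 (mod 29); (3|29)=-1, (27|29)=-1; sign (−1)^0·-1^1·-1^1 = +1.
(a,b)_23: α=2, u≡2; β=1, v≡13 (mod 23); (2|23)=+1, (13|23)=+1; sign (−1)^0·+1^1·+1^2 = +1.
(a,b)_2: α=-12, β=0; u≡5, v≡3 (mod 8); ε(u)ε(v)=0·1, αω(v)=-12·1, βω(u)=0·1; sum ≡ 0  ⇒  +1.
(a,b)_11: α=0, u≡5; β=-2, v≡1 (mod 11); (5|11)=+1, (1|11)=+1; sign (−1)^0·+1^-2·+1^0 = +1.
(a,b)_13: α=1, u≡2; β=1, v≡5 (mod 13); (2|13)=-1, (5|13)=-1; sign (−1)^0·-1^1·-1^1 = +1.
(a,b)_5: α=-6, u≡3; β=-2, v≡1 (mod 5); (3|5)=-1, (1|5)=+1; sign (−1)^0·-1^-2·+1^-6 = +1.
(a,b)_∞: sgn(-7163)=−, sgn(-164749)=−, so -1.
Ram(-7163, -164749) = {19, ∞}; no ℚ_19-point on the conic.

[19, inf]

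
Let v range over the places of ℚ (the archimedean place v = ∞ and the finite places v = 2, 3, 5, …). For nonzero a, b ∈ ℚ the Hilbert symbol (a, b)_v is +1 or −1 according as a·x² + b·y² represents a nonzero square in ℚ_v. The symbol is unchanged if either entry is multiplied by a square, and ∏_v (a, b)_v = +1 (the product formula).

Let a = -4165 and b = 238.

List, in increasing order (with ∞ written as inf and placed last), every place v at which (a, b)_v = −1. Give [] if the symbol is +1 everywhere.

(a, b) ≡ (-85, 238) mod (ℚ^×)²; places V = {2, 5, 7, 17, ∞}.
(a,b)_∞: sgn(-85)=−, sgn(238)=+, so +1.
(a,b)_5: α=1, u≡2; β=0, v≡3 (mod 5); (2|5)=-1, (3|5)=-1; sign (−1)^0·-1^0·-1^1 = -1.
(a,b)_2: α=0, β=1; u≡3, v≡7 (mod 8); ε(u)ε(v)=1·1, αω(v)=0·0, βω(u)=1·1; sum ≡ 0  ⇒  +1.
(a,b)_7: α=2, u≡6; β=1, v≡6 (mod 7); (6|7)=-1, (6|7)=-1; sign (−1)^0·-1^1·-1^2 = -1.
(a,b)_17: α=1, u≡10; β=1, v≡14 (mod 17); (10|17)=-1, (14|17)=-1; sign (−1)^0·-1^1·-1^1 = +1.
(-85, 238 / ℚ) ramifies at {5, 7}: a division algebra.

[5, 7]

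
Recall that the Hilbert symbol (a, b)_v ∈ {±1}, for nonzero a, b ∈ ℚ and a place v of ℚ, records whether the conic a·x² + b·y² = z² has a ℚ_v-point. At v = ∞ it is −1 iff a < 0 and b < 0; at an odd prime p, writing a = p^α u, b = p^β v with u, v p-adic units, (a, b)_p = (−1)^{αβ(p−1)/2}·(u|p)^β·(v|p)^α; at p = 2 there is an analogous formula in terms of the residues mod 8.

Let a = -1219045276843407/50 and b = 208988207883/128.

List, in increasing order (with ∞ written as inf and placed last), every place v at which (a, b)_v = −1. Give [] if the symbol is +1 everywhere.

Mod squares: a ≡ -958334, b ≡ 947792326. Check v ∈ {∞, 2, 3, 5, 7, 13, 17, 23, 29, 31, 41, 43}.
v=31: a=31^1·(≡27), b=31^1·(≡1) mod 31; (27|31)=-1, (1|31)=+1; (−1)^{1·1·15}·(-1)^1·(+1)^1 = +1.
v=∞: -958334 < 0 and 947792326 > 0  ⇒  (a,b)_∞ = +1.
v=7: a=7^0·(≡1), b=7^2·(≡6) mod 7; (1|7)=+1, (6|7)=-1; (−1)^{0·2·3}·(+1)^2·(-1)^0 = +1.
v=43: a=43^2·(≡29), b=43^1·(≡4) mod 43; (29|43)=-1, (4|43)=+1; (−1)^{2·1·21}·(-1)^1·(+1)^2 = -1.
v=2: v_2(a)=-1, v_2(b)=-7; units ≡ 1, 3 (mod 8); ε·ε+αω+βω = 0·1+-1·1+-7·0 ≡ 1  ⇒  (a,b)_2 = -1.
v=3: a=3^2·(≡1), b=3^2·(≡1) mod 3; (1|3)=+1, (1|3)=+1; (−1)^{2·2·1}·(+1)^2·(+1)^2 = +1.
v=17: a=17^2·(≡14), b=17^0·(≡4) mod 17; (14|17)=-1, (4|17)=+1; (−1)^{2·0·8}·(-1)^0·(+1)^2 = +1.
v=5: a=5^-2·(≡4), b=5^0·(≡1) mod 5; (4|5)=+1, (1|5)=+1; (−1)^{-2·0·2}·(+1)^0·(+1)^-2 = +1.
v=41: a=41^1·(≡23), b=41^1·(≡21) mod 41; (23|41)=+1, (21|41)=+1; (−1)^{1·1·20}·(+1)^1·(+1)^1 = +1.
v=23: a=23^2·(≡10), b=23^1·(≡5) mod 23; (10|23)=-1, (5|23)=-1; (−1)^{2·1·11}·(-1)^1·(-1)^2 = -1.
v=13: a=13^1·(≡2), b=13^1·(≡2) mod 13; (2|13)=-1, (2|13)=-1; (−1)^{1·1·6}·(-1)^1·(-1)^1 = +1.
v=29: a=29^1·(≡2), b=29^1·(≡4) mod 29; (2|29)=-1, (4|29)=+1; (−1)^{1·1·14}·(-1)^1·(+1)^1 = -1.
(-958334, 947792326 / ℚ) ramifies at {2, 23, 29, 43}: a division algebra.

[2, 23, 29, 43]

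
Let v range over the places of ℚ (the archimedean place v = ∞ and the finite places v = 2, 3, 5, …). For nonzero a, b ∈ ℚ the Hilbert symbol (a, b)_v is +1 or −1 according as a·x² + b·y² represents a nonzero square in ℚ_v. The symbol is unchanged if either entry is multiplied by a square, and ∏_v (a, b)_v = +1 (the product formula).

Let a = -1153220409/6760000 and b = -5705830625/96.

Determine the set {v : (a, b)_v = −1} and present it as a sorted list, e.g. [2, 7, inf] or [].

[19, inf]

(a, b) ≡ (-209, -1254) mod (ℚ^×)²; places V = {2, 3, 5, 11, 13, 19, 29, ∞}.
(a,b)_5: α=-4, u≡1; β=4, v≡1 (mod 5); (1|5)=+1, (1|5)=+1; sign (−1)^0·+1^4·+1^-4 = +1.
(a,b)_29: α=2, u≡28; β=0, v≡22 (mod 29); (28|29)=+1, (22|29)=+1; sign (−1)^0·+1^0·+1^2 = +1.
(a,b)_11: α=1, u≡4; β=3, v≡7 (mod 11); (4|11)=+1, (7|11)=-1; sign (−1)^1·+1^3·-1^1 = +1.
(a,b)_13: α=-2, u≡3; β=0, v≡5 (mod 13); (3|13)=+1, (5|13)=-1; sign (−1)^0·+1^0·-1^-2 = +1.
(a,b)_2: α=-6, β=-5; u≡7, v≡5 (mod 8); ε(u)ε(v)=1·0, αω(v)=-6·1, βω(u)=-5·0; sum ≡ 0  ⇒  +1.
(a,b)_3: α=8, u≡1; β=-1, v≡2 (mod 3); (1|3)=+1, (2|3)=-1; sign (−1)^0·+1^-1·-1^8 = +1.
(a,b)_∞: sgn(-209)=−, sgn(-1254)=−, so -1.
(a,b)_19: α=1, u≡14; β=3, v≡2 (mod 19); (14|19)=-1, (2|19)=-1; sign (−1)^1·-1^3·-1^1 = -1.
Ram(-209, -1254) = {19, ∞}; no ℚ_19-point on the conic.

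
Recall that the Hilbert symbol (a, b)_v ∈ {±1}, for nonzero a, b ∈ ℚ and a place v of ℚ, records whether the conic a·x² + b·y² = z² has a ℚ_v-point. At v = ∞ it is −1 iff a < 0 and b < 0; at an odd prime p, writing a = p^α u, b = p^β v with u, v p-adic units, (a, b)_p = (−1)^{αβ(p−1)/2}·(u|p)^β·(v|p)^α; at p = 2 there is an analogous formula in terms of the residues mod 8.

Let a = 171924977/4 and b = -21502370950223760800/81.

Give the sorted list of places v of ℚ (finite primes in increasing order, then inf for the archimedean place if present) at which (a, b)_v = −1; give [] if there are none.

[23, 29]

(a, b) ≡ (3508673, -213962) mod (ℚ^×)²; places V = {2, 3, 5, 7, 17, 19, 23, 29, 31, 37, ∞}.
(a,b)_37: α=1, u≡31; β=2, v≡34 (mod 37); (31|37)=-1, (34|37)=+1; sign (−1)^0·-1^2·+1^1 = +1.
(a,b)_29: α=0, u≡18; β=1, v≡8 (mod 29); (18|29)=-1, (8|29)=-1; sign (−1)^0·-1^1·-1^0 = -1.
(a,b)_5: α=0, u≡3; β=2, v≡3 (mod 5); (3|5)=-1, (3|5)=-1; sign (−1)^0·-1^2·-1^0 = +1.
(a,b)_31: α=1, u≡9; β=3, v≡23 (mod 31); (9|31)=+1, (23|31)=-1; sign (−1)^1·+1^3·-1^1 = +1.
(a,b)_19: α=1, u≡7; β=2, v≡16 (mod 19); (7|19)=+1, (16|19)=+1; sign (−1)^0·+1^2·+1^1 = +1.
(a,b)_3: α=0, u≡2; β=-4, v≡1 (mod 3); (2|3)=-1, (1|3)=+1; sign (−1)^0·-1^-4·+1^0 = +1.
(a,b)_23: α=1, u≡17; β=2, v≡20 (mod 23); (17|23)=-1, (20|23)=-1; sign (−1)^0·-1^2·-1^1 = -1.
(a,b)_17: α=0, u≡4; β=1, v≡10 (mod 17); (4|17)=+1, (10|17)=-1; sign (−1)^0·+1^1·-1^0 = +1.
(a,b)_2: α=-2, β=5; u≡1, v≡3 (mod 8); ε(u)ε(v)=0·1, αω(v)=-2·1, βω(u)=5·0; sum ≡ 0  ⇒  +1.
(a,b)_7: α=3, u≡1; β=1, v≡5 (mod 7); (1|7)=+1, (5|7)=-1; sign (−1)^1·+1^1·-1^3 = +1.
(a,b)_∞: sgn(3508673)=+, sgn(-213962)=−, so +1.
(3508673, -213962 / ℚ) ramifies at {23, 29}: a division algebra.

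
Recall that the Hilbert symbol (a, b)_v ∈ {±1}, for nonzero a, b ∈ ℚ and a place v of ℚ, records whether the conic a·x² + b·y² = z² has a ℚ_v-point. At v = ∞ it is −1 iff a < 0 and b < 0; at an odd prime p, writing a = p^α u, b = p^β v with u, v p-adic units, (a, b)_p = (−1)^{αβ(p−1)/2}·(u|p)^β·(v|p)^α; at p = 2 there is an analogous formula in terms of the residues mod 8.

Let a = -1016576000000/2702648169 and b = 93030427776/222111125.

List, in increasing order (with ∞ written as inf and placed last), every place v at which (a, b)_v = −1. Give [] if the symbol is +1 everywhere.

(a, b) ≡ (-11, 330) mod (ℚ^×)²; places V = {2, 3, 5, 11, 13, 19, 31, 43, ∞}.
(a,b)_11: α=1, u≡6; β=1, v≡10 (mod 11); (6|11)=-1, (10|11)=-1; sign (−1)^1·-1^1·-1^1 = -1.
(a,b)_13: α=-2, u≡2; β=2, v≡2 (mod 13); (2|13)=-1, (2|13)=-1; sign (−1)^0·-1^2·-1^-2 = +1.
(a,b)_5: α=6, u≡4; β=-3, v≡4 (mod 5); (4|5)=+1, (4|5)=+1; sign (−1)^0·+1^-3·+1^6 = +1.
(a,b)_43: α=-2, u≡42; β=-2, v≡37 (mod 43); (42|43)=-1, (37|43)=-1; sign (−1)^0·-1^-2·-1^-2 = +1.
(a,b)_31: α=-2, u≡5; β=-2, v≡8 (mod 31); (5|31)=+1, (8|31)=+1; sign (−1)^0·+1^-2·+1^-2 = +1.
(a,b)_∞: sgn(-11)=−, sgn(330)=+, so +1.
(a,b)_19: α=2, u≡12; β=4, v≡16 (mod 19); (12|19)=-1, (16|19)=+1; sign (−1)^0·-1^4·+1^2 = +1.
(a,b)_3: α=-2, u≡1; β=1, v≡2 (mod 3); (1|3)=+1, (2|3)=-1; sign (−1)^0·+1^1·-1^-2 = +1.
(a,b)_2: α=14, β=7; u≡5, v≡5 (mod 8); ε(u)ε(v)=0·0, αω(v)=14·1, βω(u)=7·1; sum ≡ 1  ⇒  -1.
Ram(-11, 330) = {2, 11}; no ℚ_2-point on the conic.

[2, 11]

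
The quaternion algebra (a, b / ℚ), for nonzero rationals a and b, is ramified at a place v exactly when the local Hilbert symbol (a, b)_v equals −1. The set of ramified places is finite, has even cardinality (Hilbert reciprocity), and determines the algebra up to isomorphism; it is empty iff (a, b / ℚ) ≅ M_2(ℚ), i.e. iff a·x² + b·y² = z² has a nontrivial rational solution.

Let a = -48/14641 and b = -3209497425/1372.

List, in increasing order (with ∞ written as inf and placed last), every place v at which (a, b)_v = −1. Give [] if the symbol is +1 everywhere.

[3, 29, 41, inf]

(a, b) ≡ (-3, -11094559) mod (ℚ^×)²; places V = {2, 3, 5, 7, 11, 29, 31, 41, 43, ∞}.
(a,b)_7: α=0, u≡2; β=-3, v≡5 (mod 7); (2|7)=+1, (5|7)=-1; sign (−1)^0·+1^-3·-1^0 = +1.
(a,b)_41: α=0, u≡29; β=1, v≡18 (mod 41); (29|41)=-1, (18|41)=+1; sign (−1)^0·-1^1·+1^0 = -1.
(a,b)_∞: sgn(-3)=−, sgn(-11094559)=−, so -1.
(a,b)_5: α=0, u≡2; β=2, v≡4 (mod 5); (2|5)=-1, (4|5)=+1; sign (−1)^0·-1^2·+1^0 = +1.
(a,b)_2: α=4, β=-2; u≡5, v≡1 (mod 8); ε(u)ε(v)=0·0, αω(v)=4·0, βω(u)=-2·1; sum ≡ 0  ⇒  +1.
(a,b)_43: α=0, u≡10; β=1, v≡8 (mod 43); (10|43)=+1, (8|43)=-1; sign (−1)^0·+1^1·-1^0 = +1.
(a,b)_3: α=1, u≡2; β=4, v≡2 (mod 3); (2|3)=-1, (2|3)=-1; sign (−1)^0·-1^4·-1^1 = -1.
(a,b)_31: α=0, u≡5; β=1, v≡21 (mod 31); (5|31)=+1, (21|31)=-1; sign (−1)^0·+1^1·-1^0 = +1.
(a,b)_11: α=-4, u≡7; β=0, v≡8 (mod 11); (7|11)=-1, (8|11)=-1; sign (−1)^0·-1^0·-1^-4 = +1.
(a,b)_29: α=0, u≡12; β=1, v≡3 (mod 29); (12|29)=-1, (3|29)=-1; sign (−1)^0·-1^1·-1^0 = -1.
|Ram(-3, -11094559)| = 4, even; anisotropic at {3, 29, 41, ∞}.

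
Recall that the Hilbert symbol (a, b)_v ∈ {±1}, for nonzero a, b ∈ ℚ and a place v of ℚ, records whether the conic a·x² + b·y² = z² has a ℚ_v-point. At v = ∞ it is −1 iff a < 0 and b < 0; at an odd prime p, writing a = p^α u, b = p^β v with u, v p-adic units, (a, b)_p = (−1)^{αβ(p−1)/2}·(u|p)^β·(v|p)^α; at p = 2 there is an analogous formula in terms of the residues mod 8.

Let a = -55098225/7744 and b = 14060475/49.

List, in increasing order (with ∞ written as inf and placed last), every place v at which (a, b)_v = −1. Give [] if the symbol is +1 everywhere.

Mod squares: a ≡ -161, b ≡ 62491. Check v ∈ {∞, 2, 3, 5, 7, 11, 13, 19, 23}.
v=∞: -161 < 0 and 62491 > 0  ⇒  (a,b)_∞ = +1.
v=5: a=5^2·(≡4), b=5^2·(≡1) mod 5; (4|5)=+1, (1|5)=+1; (−1)^{2·2·2}·(+1)^2·(+1)^2 = +1.
v=3: a=3^4·(≡1), b=3^2·(≡1) mod 3; (1|3)=+1, (1|3)=+1; (−1)^{4·2·1}·(+1)^2·(+1)^4 = +1.
v=2: v_2(a)=-6, v_2(b)=0; units ≡ 7, 3 (mod 8); ε·ε+αω+βω = 1·1+-6·1+0·0 ≡ 1  ⇒  (a,b)_2 = -1.
v=11: a=11^-2·(≡3), b=11^1·(≡5) mod 11; (3|11)=+1, (5|11)=+1; (−1)^{-2·1·5}·(+1)^1·(+1)^-2 = +1.
v=23: a=23^1·(≡8), b=23^1·(≡18) mod 23; (8|23)=+1, (18|23)=+1; (−1)^{1·1·11}·(+1)^1·(+1)^1 = -1.
v=19: a=19^0·(≡18), b=19^1·(≡15) mod 19; (18|19)=-1, (15|19)=-1; (−1)^{0·1·9}·(-1)^1·(-1)^0 = -1.
v=13: a=13^2·(≡6), b=13^1·(≡4) mod 13; (6|13)=-1, (4|13)=+1; (−1)^{2·1·6}·(-1)^1·(+1)^2 = -1.
v=7: a=7^1·(≡5), b=7^-2·(≡2) mod 7; (5|7)=-1, (2|7)=+1; (−1)^{1·-2·3}·(-1)^-2·(+1)^1 = +1.
|Ram(-161, 62491)| = 4, even; anisotropic at {2, 13, 19, 23}.

[2, 13, 19, 23]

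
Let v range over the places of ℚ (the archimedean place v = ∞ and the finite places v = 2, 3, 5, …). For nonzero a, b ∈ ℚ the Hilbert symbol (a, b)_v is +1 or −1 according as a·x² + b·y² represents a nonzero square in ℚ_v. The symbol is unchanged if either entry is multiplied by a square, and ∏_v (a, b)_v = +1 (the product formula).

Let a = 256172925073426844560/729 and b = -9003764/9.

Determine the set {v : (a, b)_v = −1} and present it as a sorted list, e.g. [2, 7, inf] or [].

(a, b) ≡ (3159985, -2250941) mod (ℚ^×)²; places V = {2, 3, 5, 7, 11, 19, 23, 29, 31, 37, 41, ∞}.
(a,b)_∞: sgn(3159985)=+, sgn(-2250941)=−, so +1.
(a,b)_2: α=4, β=2; u≡1, v≡3 (mod 8); ε(u)ε(v)=0·1, αω(v)=4·1, βω(u)=2·0; sum ≡ 0  ⇒  +1.
(a,b)_37: α=1, u≡16; β=0, v≡33 (mod 37); (16|37)=+1, (33|37)=+1; sign (−1)^0·+1^0·+1^1 = +1.
(a,b)_29: α=1, u≡15; β=0, v≡27 (mod 29); (15|29)=-1, (27|29)=-1; sign (−1)^0·-1^0·-1^1 = -1.
(a,b)_11: α=2, u≡1; β=1, v≡7 (mod 11); (1|11)=+1, (7|11)=-1; sign (−1)^0·+1^1·-1^2 = +1.
(a,b)_3: α=-6, u≡1; β=-2, v≡1 (mod 3); (1|3)=+1, (1|3)=+1; sign (−1)^0·+1^-2·+1^-6 = +1.
(a,b)_5: α=1, u≡3; β=0, v≡4 (mod 5); (3|5)=-1, (4|5)=+1; sign (−1)^0·-1^0·+1^1 = +1.
(a,b)_31: α=3, u≡9; β=1, v≡27 (mod 31); (9|31)=+1, (27|31)=-1; sign (−1)^1·+1^1·-1^3 = +1.
(a,b)_41: α=2, u≡25; β=1, v≡31 (mod 41); (25|41)=+1, (31|41)=+1; sign (−1)^0·+1^1·+1^2 = +1.
(a,b)_7: α=2, u≡5; β=1, v≡6 (mod 7); (5|7)=-1, (6|7)=-1; sign (−1)^0·-1^1·-1^2 = -1.
(a,b)_23: α=2, u≡14; β=1, v≡17 (mod 23); (14|23)=-1, (17|23)=-1; sign (−1)^0·-1^1·-1^2 = -1.
(a,b)_19: α=1, u≡14; β=0, v≡12 (mod 19); (14|19)=-1, (12|19)=-1; sign (−1)^0·-1^0·-1^1 = -1.
(3159985, -2250941 / ℚ) ramifies at {7, 19, 23, 29}: a division algebra.

[7, 19, 23, 29]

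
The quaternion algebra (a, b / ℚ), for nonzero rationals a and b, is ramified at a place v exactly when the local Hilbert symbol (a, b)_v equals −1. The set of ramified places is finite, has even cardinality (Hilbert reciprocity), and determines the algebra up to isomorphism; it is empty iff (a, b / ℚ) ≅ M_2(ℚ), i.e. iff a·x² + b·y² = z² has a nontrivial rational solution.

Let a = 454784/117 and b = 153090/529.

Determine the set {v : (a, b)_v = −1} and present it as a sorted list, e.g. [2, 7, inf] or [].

[2, 3, 5, 7, 13, 17]

Mod squares: a ≡ 92378, b ≡ 210. Check v ∈ {∞, 2, 3, 5, 7, 11, 13, 17, 19, 23}.
v=2: v_2(a)=7, v_2(b)=1; units ≡ 5, 1 (mod 8); ε·ε+αω+βω = 0·0+7·0+1·1 ≡ 1  ⇒  (a,b)_2 = -1.
v=3: a=3^-2·(≡2), b=3^7·(≡1) mod 3; (2|3)=-1, (1|3)=+1; (−1)^{-2·7·1}·(-1)^7·(+1)^-2 = -1.
v=5: a=5^0·(≡2), b=5^1·(≡2) mod 5; (2|5)=-1, (2|5)=-1; (−1)^{0·1·2}·(-1)^1·(-1)^0 = -1.
v=17: a=17^1·(≡3), b=17^0·(≡11) mod 17; (3|17)=-1, (11|17)=-1; (−1)^{1·0·8}·(-1)^0·(-1)^1 = -1.
v=11: a=11^1·(≡4), b=11^0·(≡3) mod 11; (4|11)=+1, (3|11)=+1; (−1)^{1·0·5}·(+1)^0·(+1)^1 = +1.
v=19: a=19^1·(≡5), b=19^0·(≡4) mod 19; (5|19)=+1, (4|19)=+1; (−1)^{1·0·9}·(+1)^0·(+1)^1 = +1.
v=23: a=23^0·(≡14), b=23^-2·(≡2) mod 23; (14|23)=-1, (2|23)=+1; (−1)^{0·-2·11}·(-1)^-2·(+1)^0 = +1.
v=13: a=13^-1·(≡2), b=13^0·(≡6) mod 13; (2|13)=-1, (6|13)=-1; (−1)^{-1·0·6}·(-1)^0·(-1)^-1 = -1.
v=7: a=7^0·(≡3), b=7^1·(≡4) mod 7; (3|7)=-1, (4|7)=+1; (−1)^{0·1·3}·(-1)^1·(+1)^0 = -1.
v=∞: 92378 > 0 and 210 > 0  ⇒  (a,b)_∞ = +1.
Ram(92378, 210) = {2, 3, 5, 7, 13, 17}; no ℚ_2-point on the conic.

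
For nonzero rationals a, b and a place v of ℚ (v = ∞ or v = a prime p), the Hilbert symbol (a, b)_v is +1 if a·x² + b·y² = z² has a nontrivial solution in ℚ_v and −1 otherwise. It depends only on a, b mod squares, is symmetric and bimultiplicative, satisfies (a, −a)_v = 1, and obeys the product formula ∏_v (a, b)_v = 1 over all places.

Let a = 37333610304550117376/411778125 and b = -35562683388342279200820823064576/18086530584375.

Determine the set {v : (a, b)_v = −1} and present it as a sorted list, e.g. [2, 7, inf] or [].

[2, 5, 13, 17]

Mod squares: a ≡ 130, b ≡ -33915. Check v ∈ {∞, 2, 3, 5, 7, 11, 13, 17, 19, 47}.
v=17: a=17^2·(≡3), b=17^1·(≡12) mod 17; (3|17)=-1, (12|17)=-1; (−1)^{2·1·8}·(-1)^1·(-1)^2 = -1.
v=47: a=47^0·(≡42), b=47^2·(≡44) mod 47; (42|47)=+1, (44|47)=-1; (−1)^{0·2·23}·(+1)^2·(-1)^0 = +1.
v=11: a=11^-4·(≡3), b=11^-8·(≡3) mod 11; (3|11)=+1, (3|11)=+1; (−1)^{-4·-8·5}·(+1)^-8·(+1)^-4 = +1.
v=∞: 130 > 0 and -33915 < 0  ⇒  (a,b)_∞ = +1.
v=2: v_2(a)=13, v_2(b)=22; units ≡ 1, 5 (mod 8); ε·ε+αω+βω = 0·0+13·1+22·0 ≡ 1  ⇒  (a,b)_2 = -1.
v=7: a=7^6·(≡4), b=7^9·(≡3) mod 7; (4|7)=+1, (3|7)=-1; (−1)^{6·9·3}·(+1)^9·(-1)^6 = +1.
v=3: a=3^-2·(≡1), b=3^-3·(≡2) mod 3; (1|3)=+1, (2|3)=-1; (−1)^{-2·-3·1}·(+1)^-3·(-1)^-2 = +1.
v=19: a=19^2·(≡11), b=19^3·(≡9) mod 19; (11|19)=+1, (9|19)=+1; (−1)^{2·3·9}·(+1)^3·(+1)^2 = +1.
v=13: a=13^5·(≡1), b=13^8·(≡2) mod 13; (1|13)=+1, (2|13)=-1; (−1)^{5·8·6}·(+1)^8·(-1)^5 = -1.
v=5: a=5^-5·(≡4), b=5^-5·(≡2) mod 5; (4|5)=+1, (2|5)=-1; (−1)^{-5·-5·2}·(+1)^-5·(-1)^-5 = -1.
Ram(130, -33915) = {2, 5, 13, 17}; no ℚ_2-point on the conic.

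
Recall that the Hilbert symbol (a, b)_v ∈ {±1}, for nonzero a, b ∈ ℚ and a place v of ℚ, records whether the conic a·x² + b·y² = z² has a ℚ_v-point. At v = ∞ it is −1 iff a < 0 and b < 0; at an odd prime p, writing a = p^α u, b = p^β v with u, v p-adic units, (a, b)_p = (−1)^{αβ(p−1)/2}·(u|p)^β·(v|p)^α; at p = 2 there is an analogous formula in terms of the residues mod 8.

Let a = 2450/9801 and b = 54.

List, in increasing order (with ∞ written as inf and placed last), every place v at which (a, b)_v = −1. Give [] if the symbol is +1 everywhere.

[2, 3]

(a, b) ≡ (2, 6) mod (ℚ^×)²; places V = {2, 3, 5, 7, 11, ∞}.
(a,b)_2: α=1, β=1; u≡1, v≡3 (mod 8); ε(u)ε(v)=0·1, αω(v)=1·1, βω(u)=1·0; sum ≡ 1  ⇒  -1.
(a,b)_3: α=-4, u≡2; β=3, v≡2 (mod 3); (2|3)=-1, (2|3)=-1; sign (−1)^0·-1^3·-1^-4 = -1.
(a,b)_7: α=2, u≡1; β=0, v≡5 (mod 7); (1|7)=+1, (5|7)=-1; sign (−1)^0·+1^0·-1^2 = +1.
(a,b)_5: α=2, u≡3; β=0, v≡4 (mod 5); (3|5)=-1, (4|5)=+1; sign (−1)^0·-1^0·+1^2 = +1.
(a,b)_11: α=-2, u≡2; β=0, v≡10 (mod 11); (2|11)=-1, (10|11)=-1; sign (−1)^0·-1^0·-1^-2 = +1.
(a,b)_∞: sgn(2)=+, sgn(6)=+, so +1.
|Ram(2, 6)| = 2, even; anisotropic at {2, 3}.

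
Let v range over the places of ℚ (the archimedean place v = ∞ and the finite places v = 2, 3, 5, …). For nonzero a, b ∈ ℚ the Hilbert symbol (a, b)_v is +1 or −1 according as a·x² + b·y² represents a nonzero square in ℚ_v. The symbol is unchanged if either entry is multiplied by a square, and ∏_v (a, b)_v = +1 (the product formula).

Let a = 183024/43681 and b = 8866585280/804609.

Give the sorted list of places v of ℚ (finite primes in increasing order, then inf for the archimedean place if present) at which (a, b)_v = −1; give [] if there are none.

[2, 37]

Mod squares: a ≡ 1271, b ≡ 2827355. Check v ∈ {∞, 2, 3, 5, 7, 11, 13, 17, 19, 23, 29, 31, 37, 41}.
v=37: a=37^0·(≡31), b=37^1·(≡3) mod 37; (31|37)=-1, (3|37)=+1; (−1)^{0·1·18}·(-1)^1·(+1)^0 = -1.
v=2: v_2(a)=4, v_2(b)=6; units ≡ 7, 3 (mod 8); ε·ε+αω+βω = 1·1+4·1+6·0 ≡ 1  ⇒  (a,b)_2 = -1.
v=41: a=41^1·(≡33), b=41^0·(≡37) mod 41; (33|41)=+1, (37|41)=+1; (−1)^{1·0·20}·(+1)^0·(+1)^1 = +1.
v=11: a=11^-2·(≡8), b=11^0·(≡1) mod 11; (8|11)=-1, (1|11)=+1; (−1)^{-2·0·5}·(-1)^0·(+1)^-2 = +1.
v=19: a=19^-2·(≡5), b=19^0·(≡18) mod 19; (5|19)=+1, (18|19)=-1; (−1)^{-2·0·9}·(+1)^0·(-1)^-2 = +1.
v=29: a=29^0·(≡9), b=29^1·(≡26) mod 29; (9|29)=+1, (26|29)=-1; (−1)^{0·1·14}·(+1)^1·(-1)^0 = +1.
v=7: a=7^0·(≡2), b=7^2·(≡6) mod 7; (2|7)=+1, (6|7)=-1; (−1)^{0·2·3}·(+1)^2·(-1)^0 = +1.
v=3: a=3^2·(≡2), b=3^-2·(≡2) mod 3; (2|3)=-1, (2|3)=-1; (−1)^{2·-2·1}·(-1)^-2·(-1)^2 = +1.
v=17: a=17^0·(≡13), b=17^1·(≡2) mod 17; (13|17)=+1, (2|17)=+1; (−1)^{0·1·8}·(+1)^1·(+1)^0 = +1.
v=13: a=13^0·(≡10), b=13^-2·(≡11) mod 13; (10|13)=+1, (11|13)=-1; (−1)^{0·-2·6}·(+1)^-2·(-1)^0 = +1.
v=31: a=31^1·(≡7), b=31^1·(≡27) mod 31; (7|31)=+1, (27|31)=-1; (−1)^{1·1·15}·(+1)^1·(-1)^1 = +1.
v=∞: 1271 > 0 and 2827355 > 0  ⇒  (a,b)_∞ = +1.
v=5: a=5^0·(≡4), b=5^1·(≡4) mod 5; (4|5)=+1, (4|5)=+1; (−1)^{0·1·2}·(+1)^1·(+1)^0 = +1.
v=23: a=23^0·(≡9), b=23^-2·(≡14) mod 23; (9|23)=+1, (14|23)=-1; (−1)^{0·-2·11}·(+1)^-2·(-1)^0 = +1.
Ram(1271, 2827355) = {2, 37}; no ℚ_2-point on the conic.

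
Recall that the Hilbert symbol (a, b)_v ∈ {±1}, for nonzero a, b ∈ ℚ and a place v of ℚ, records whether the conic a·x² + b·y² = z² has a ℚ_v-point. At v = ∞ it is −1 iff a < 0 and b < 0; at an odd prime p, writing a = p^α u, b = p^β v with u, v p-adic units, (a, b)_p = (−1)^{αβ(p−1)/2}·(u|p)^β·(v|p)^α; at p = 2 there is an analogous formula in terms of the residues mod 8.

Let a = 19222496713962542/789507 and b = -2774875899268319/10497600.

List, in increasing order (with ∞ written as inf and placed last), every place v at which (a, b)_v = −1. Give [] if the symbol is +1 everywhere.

[7, 11, 13, 17]

Mod squares: a ≡ 14586, b ≡ -119. Check v ∈ {∞, 2, 3, 5, 7, 11, 13, 17, 19, 31}.
v=13: a=13^1·(≡4), b=13^0·(≡7) mod 13; (4|13)=+1, (7|13)=-1; (−1)^{1·0·6}·(+1)^0·(-1)^1 = -1.
v=19: a=19^-2·(≡15), b=19^0·(≡2) mod 19; (15|19)=-1, (2|19)=-1; (−1)^{-2·0·9}·(-1)^0·(-1)^-2 = +1.
v=17: a=17^3·(≡16), b=17^5·(≡14) mod 17; (16|17)=+1, (14|17)=-1; (−1)^{3·5·8}·(+1)^5·(-1)^3 = -1.
v=31: a=31^2·(≡20), b=31^2·(≡10) mod 31; (20|31)=+1, (10|31)=+1; (−1)^{2·2·15}·(+1)^2·(+1)^2 = +1.
v=5: a=5^0·(≡1), b=5^-2·(≡4) mod 5; (1|5)=+1, (4|5)=+1; (−1)^{0·-2·2}·(+1)^-2·(+1)^0 = +1.
v=7: a=7^6·(≡5), b=7^5·(≡1) mod 7; (5|7)=-1, (1|7)=+1; (−1)^{6·5·3}·(-1)^5·(+1)^6 = -1.
v=3: a=3^-7·(≡2), b=3^-8·(≡1) mod 3; (2|3)=-1, (1|3)=+1; (−1)^{-7·-8·1}·(-1)^-8·(+1)^-7 = +1.
v=2: v_2(a)=1, v_2(b)=-6; units ≡ 5, 1 (mod 8); ε·ε+αω+βω = 0·0+1·0+-6·1 ≡ 0  ⇒  (a,b)_2 = +1.
v=∞: 14586 > 0 and -119 < 0  ⇒  (a,b)_∞ = +1.
v=11: a=11^3·(≡2), b=11^2·(≡6) mod 11; (2|11)=-1, (6|11)=-1; (−1)^{3·2·5}·(-1)^2·(-1)^3 = -1.
|Ram(14586, -119)| = 4, even; anisotropic at {7, 11, 13, 17}.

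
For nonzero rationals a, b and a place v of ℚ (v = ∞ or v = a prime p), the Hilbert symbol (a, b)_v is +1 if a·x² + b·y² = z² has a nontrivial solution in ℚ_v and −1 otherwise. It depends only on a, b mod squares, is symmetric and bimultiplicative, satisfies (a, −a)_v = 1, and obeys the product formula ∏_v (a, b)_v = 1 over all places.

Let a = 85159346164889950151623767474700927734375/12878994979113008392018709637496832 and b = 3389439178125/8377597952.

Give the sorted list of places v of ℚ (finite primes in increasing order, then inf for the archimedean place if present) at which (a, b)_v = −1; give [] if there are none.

(a, b) ≡ (2090, 6270) mod (ℚ^×)²; places V = {2, 3, 5, 7, 11, 13, 19, 29, 37, ∞}.
(a,b)_11: α=3, u≡1; β=1, v≡5 (mod 11); (1|11)=+1, (5|11)=+1; sign (−1)^1·+1^1·+1^3 = -1.
(a,b)_29: α=-6, u≡2; β=-2, v≡23 (mod 29); (2|29)=-1, (23|29)=+1; sign (−1)^0·-1^-2·+1^-6 = +1.
(a,b)_5: α=15, u≡3; β=5, v≡1 (mod 5); (3|5)=-1, (1|5)=+1; sign (−1)^0·-1^5·+1^15 = -1.
(a,b)_13: α=6, u≡10; β=2, v≡1 (mod 13); (10|13)=+1, (1|13)=+1; sign (−1)^0·+1^2·+1^6 = +1.
(a,b)_∞: sgn(2090)=+, sgn(6270)=+, so +1.
(a,b)_2: α=-61, β=-19; u≡5, v≡7 (mod 8); ε(u)ε(v)=0·1, αω(v)=-61·0, βω(u)=-19·1; sum ≡ 1  ⇒  -1.
(a,b)_3: α=22, u≡2; β=5, v≡2 (mod 3); (2|3)=-1, (2|3)=-1; sign (−1)^0·-1^5·-1^22 = -1.
(a,b)_7: α=12, u≡4; β=4, v≡6 (mod 7); (4|7)=+1, (6|7)=-1; sign (−1)^0·+1^4·-1^12 = +1.
(a,b)_37: α=-2, u≡15; β=0, v≡32 (mod 37); (15|37)=-1, (32|37)=-1; sign (−1)^0·-1^0·-1^-2 = +1.
(a,b)_19: α=-3, u≡12; β=-1, v≡11 (mod 19); (12|19)=-1, (11|19)=+1; sign (−1)^1·-1^-1·+1^-3 = +1.
|Ram(2090, 6270)| = 4, even; anisotropic at {2, 3, 5, 11}.

[2, 3, 5, 11]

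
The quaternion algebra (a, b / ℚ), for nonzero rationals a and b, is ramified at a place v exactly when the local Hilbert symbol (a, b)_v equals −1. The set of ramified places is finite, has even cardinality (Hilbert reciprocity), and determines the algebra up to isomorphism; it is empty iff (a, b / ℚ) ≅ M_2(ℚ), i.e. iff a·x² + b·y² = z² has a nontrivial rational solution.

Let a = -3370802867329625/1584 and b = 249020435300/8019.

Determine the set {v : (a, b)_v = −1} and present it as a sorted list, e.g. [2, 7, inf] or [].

(a, b) ≡ (-715, 187) mod (ℚ^×)²; places V = {2, 3, 5, 7, 11, 13, 17, 19, ∞}.
(a,b)_∞: sgn(-715)=−, sgn(187)=+, so +1.
(a,b)_11: α=-1, u≡9; β=-1, v≡7 (mod 11); (9|11)=+1, (7|11)=-1; sign (−1)^1·+1^-1·-1^-1 = +1.
(a,b)_5: α=3, u≡2; β=2, v≡3 (mod 5); (2|5)=-1, (3|5)=-1; sign (−1)^0·-1^2·-1^3 = -1.
(a,b)_17: α=2, u≡1; β=1, v≡14 (mod 17); (1|17)=+1, (14|17)=-1; sign (−1)^0·+1^1·-1^2 = +1.
(a,b)_2: α=-4, β=2; u≡5, v≡3 (mod 8); ε(u)ε(v)=0·1, αω(v)=-4·1, βω(u)=2·1; sum ≡ 0  ⇒  +1.
(a,b)_3: α=-2, u≡2; β=-6, v≡1 (mod 3); (2|3)=-1, (1|3)=+1; sign (−1)^0·-1^-6·+1^-2 = +1.
(a,b)_13: α=3, u≡10; β=2, v≡5 (mod 13); (10|13)=+1, (5|13)=-1; sign (−1)^0·+1^2·-1^3 = -1.
(a,b)_19: α=2, u≡6; β=2, v≡7 (mod 19); (6|19)=+1, (7|19)=+1; sign (−1)^0·+1^2·+1^2 = +1.
(a,b)_7: α=6, u≡3; β=4, v≡6 (mod 7); (3|7)=-1, (6|7)=-1; sign (−1)^0·-1^4·-1^6 = +1.
Ram(-715, 187) = {5, 13}; no ℚ_5-point on the conic.

[5, 13]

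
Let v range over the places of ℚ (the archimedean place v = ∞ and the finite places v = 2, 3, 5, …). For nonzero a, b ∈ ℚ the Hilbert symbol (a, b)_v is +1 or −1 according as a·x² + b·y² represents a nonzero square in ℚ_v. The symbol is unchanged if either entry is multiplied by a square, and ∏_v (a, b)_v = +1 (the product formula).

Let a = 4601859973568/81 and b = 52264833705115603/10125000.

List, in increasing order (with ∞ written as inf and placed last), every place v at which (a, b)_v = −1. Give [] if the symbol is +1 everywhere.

Mod squares: a ≡ 23, b ≡ 374. Check v ∈ {∞, 2, 3, 5, 11, 13, 17, 23}.
v=13: a=13^2·(≡4), b=13^4·(≡12) mod 13; (4|13)=+1, (12|13)=+1; (−1)^{2·4·6}·(+1)^4·(+1)^2 = +1.
v=17: a=17^2·(≡10), b=17^3·(≡5) mod 17; (10|17)=-1, (5|17)=-1; (−1)^{2·3·8}·(-1)^3·(-1)^2 = -1.
v=23: a=23^3·(≡16), b=23^4·(≡8) mod 23; (16|23)=+1, (8|23)=+1; (−1)^{3·4·11}·(+1)^4·(+1)^3 = +1.
v=2: v_2(a)=6, v_2(b)=-3; units ≡ 7, 3 (mod 8); ε·ε+αω+βω = 1·1+6·1+-3·0 ≡ 1  ⇒  (a,b)_2 = -1.
v=∞: 23 > 0 and 374 > 0  ⇒  (a,b)_∞ = +1.
v=11: a=11^2·(≡5), b=11^3·(≡4) mod 11; (5|11)=+1, (4|11)=+1; (−1)^{2·3·5}·(+1)^3·(+1)^2 = +1.
v=3: a=3^-4·(≡2), b=3^-4·(≡2) mod 3; (2|3)=-1, (2|3)=-1; (−1)^{-4·-4·1}·(-1)^-4·(-1)^-4 = +1.
v=5: a=5^0·(≡3), b=5^-6·(≡1) mod 5; (3|5)=-1, (1|5)=+1; (−1)^{0·-6·2}·(-1)^-6·(+1)^0 = +1.
(23, 374 / ℚ) ramifies at {2, 17}: a division algebra.

[2, 17]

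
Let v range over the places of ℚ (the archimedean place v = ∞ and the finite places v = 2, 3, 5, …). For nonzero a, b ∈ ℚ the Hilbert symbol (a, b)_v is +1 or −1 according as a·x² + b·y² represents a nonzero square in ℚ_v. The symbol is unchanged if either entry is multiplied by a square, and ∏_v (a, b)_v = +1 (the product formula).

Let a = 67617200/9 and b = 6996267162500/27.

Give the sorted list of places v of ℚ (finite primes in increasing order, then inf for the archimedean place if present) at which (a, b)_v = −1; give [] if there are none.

[2, 3, 5, 7, 11, 41]

Mod squares: a ≡ 169043, b ≡ 171337155. Check v ∈ {∞, 2, 3, 5, 7, 11, 19, 31, 41, 43}.
v=41: a=41^1·(≡20), b=41^1·(≡35) mod 41; (20|41)=+1, (35|41)=-1; (−1)^{1·1·20}·(+1)^1·(-1)^1 = -1.
v=43: a=43^0·(≡24), b=43^1·(≡29) mod 43; (24|43)=+1, (29|43)=-1; (−1)^{0·1·21}·(+1)^1·(-1)^0 = +1.
v=2: v_2(a)=4, v_2(b)=2; units ≡ 3, 3 (mod 8); ε·ε+αω+βω = 1·1+4·1+2·1 ≡ 1  ⇒  (a,b)_2 = -1.
v=5: a=5^2·(≡2), b=5^5·(≡1) mod 5; (2|5)=-1, (1|5)=+1; (−1)^{2·5·2}·(-1)^5·(+1)^2 = -1.
v=31: a=31^1·(≡1), b=31^1·(≡15) mod 31; (1|31)=+1, (15|31)=-1; (−1)^{1·1·15}·(+1)^1·(-1)^1 = +1.
v=19: a=19^1·(≡9), b=19^1·(≡8) mod 19; (9|19)=+1, (8|19)=-1; (−1)^{1·1·9}·(+1)^1·(-1)^1 = +1.
v=∞: 169043 > 0 and 171337155 > 0  ⇒  (a,b)_∞ = +1.
v=3: a=3^-2·(≡2), b=3^-3·(≡2) mod 3; (2|3)=-1, (2|3)=-1; (−1)^{-2·-3·1}·(-1)^-3·(-1)^-2 = -1.
v=11: a=11^0·(≡10), b=11^1·(≡6) mod 11; (10|11)=-1, (6|11)=-1; (−1)^{0·1·5}·(-1)^1·(-1)^0 = -1.
v=7: a=7^1·(≡3), b=7^2·(≡6) mod 7; (3|7)=-1, (6|7)=-1; (−1)^{1·2·3}·(-1)^2·(-1)^1 = -1.
|Ram(169043, 171337155)| = 6, even; anisotropic at {2, 3, 5, 7, 11, 41}.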